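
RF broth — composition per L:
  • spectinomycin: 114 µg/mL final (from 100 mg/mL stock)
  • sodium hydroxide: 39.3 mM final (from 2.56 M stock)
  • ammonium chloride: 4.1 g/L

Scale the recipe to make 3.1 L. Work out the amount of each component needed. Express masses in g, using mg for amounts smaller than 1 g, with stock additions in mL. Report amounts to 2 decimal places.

spectinomycin 3.53 mL; sodium hydroxide 47.59 mL; ammonium chloride 12.71 g

Scale factor relative to 1 L: 3.1.
spectinomycin: dilute stock: 114 µg/mL × 3100 mL ÷ 100000 µg/mL = 3.53 mL
sodium hydroxide: C1V1 = C2V2 → 39.3 mM × 3100 mL ÷ 2560 mM = 47.59 mL
ammonium chloride: 4.1 g/L × 3.1 L = 12.71 g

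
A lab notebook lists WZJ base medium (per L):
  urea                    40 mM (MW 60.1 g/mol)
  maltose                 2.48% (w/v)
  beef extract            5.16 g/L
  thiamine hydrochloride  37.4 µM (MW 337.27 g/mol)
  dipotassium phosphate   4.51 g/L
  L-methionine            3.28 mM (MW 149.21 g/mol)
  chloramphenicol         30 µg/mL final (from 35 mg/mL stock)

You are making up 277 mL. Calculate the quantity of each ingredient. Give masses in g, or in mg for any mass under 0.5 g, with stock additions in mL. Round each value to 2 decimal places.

Scale factor relative to 1 L: 0.277.
urea: 40 mmol/L × 60.1 g/mol × 0.277 L ÷ 1000 = 0.67 g
maltose: 2.48 g per 100 mL × 277 mL ÷ 100 = 6.87 g
beef extract: 5.16 g/L × 0.277 L = 1.43 g
thiamine hydrochloride: 37.4 µmol/L × 337.27 g/mol × 0.277 L ÷ 1000 = 3.49 mg
dipotassium phosphate: 4.51 g/L × 0.277 L = 1.25 g
L-methionine: 3.28 mmol/L × 149.21 mg/mmol × 0.277 L = 135.57 mg
chloramphenicol: V = C2·V2/C1 = 30 µg/mL × 277 mL ÷ 35000 µg/mL = 0.24 mL

urea 0.67 g; maltose 6.87 g; beef extract 1.43 g; thiamine hydrochloride 3.49 mg; dipotassium phosphate 1.25 g; L-methionine 135.57 mg; chloramphenicol 0.24 mL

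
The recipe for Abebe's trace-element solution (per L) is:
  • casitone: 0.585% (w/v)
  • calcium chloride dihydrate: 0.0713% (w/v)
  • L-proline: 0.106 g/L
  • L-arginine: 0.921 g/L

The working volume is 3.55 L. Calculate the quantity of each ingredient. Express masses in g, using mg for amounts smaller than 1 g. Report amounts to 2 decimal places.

casitone 20.77 g; calcium chloride dihydrate 2.53 g; L-proline 376.30 mg; L-arginine 3.27 g

Working volume: 3.55 L.
casitone: 0.585% w/v = 5.85 g/L → 5.85 × 3.55 L = 20.77 g
calcium chloride dihydrate: 0.0713 g per 100 mL × 3550 mL ÷ 100 = 2.53 g
L-proline: 0.106 g/L × 3.55 L = 0.3763 g = 376.30 mg
L-arginine: 0.921 g/L × 3.55 L = 3.27 g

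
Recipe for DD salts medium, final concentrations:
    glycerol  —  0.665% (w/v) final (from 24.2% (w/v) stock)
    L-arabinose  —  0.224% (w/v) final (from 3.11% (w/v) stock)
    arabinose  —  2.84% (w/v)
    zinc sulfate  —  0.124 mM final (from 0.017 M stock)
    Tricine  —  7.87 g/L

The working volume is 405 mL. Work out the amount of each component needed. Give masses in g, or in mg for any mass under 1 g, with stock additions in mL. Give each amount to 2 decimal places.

Target volume = 405 mL = 0.405 L.
glycerol: dilute stock: 0.665% ÷ 24.2% × 405 mL = 11.13 mL
L-arabinose: C1V1 = C2V2 → 0.224% ÷ 3.11% × 405 mL = 29.17 mL
arabinose: 2.84 g per 100 mL × 405 mL ÷ 100 = 11.50 g
zinc sulfate: C1V1 = C2V2 → 0.124 mM × 405 mL ÷ 17 mM = 2.95 mL
Tricine: 7.87 g/L × 0.405 L = 3.19 g

glycerol 11.13 mL; L-arabinose 29.17 mL; arabinose 11.50 g; zinc sulfate 2.95 mL; Tricine 3.19 g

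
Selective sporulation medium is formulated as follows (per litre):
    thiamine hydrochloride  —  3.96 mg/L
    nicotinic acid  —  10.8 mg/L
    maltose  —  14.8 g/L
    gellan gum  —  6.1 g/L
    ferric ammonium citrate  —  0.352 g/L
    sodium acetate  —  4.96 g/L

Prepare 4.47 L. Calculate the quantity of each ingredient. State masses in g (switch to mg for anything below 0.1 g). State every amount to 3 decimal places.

thiamine hydrochloride 17.701 mg; nicotinic acid 48.276 mg; maltose 66.156 g; gellan gum 27.267 g; ferric ammonium citrate 1.573 g; sodium acetate 22.171 g

Working volume: 4.47 L.
thiamine hydrochloride: 3.96 mg/L × 4.47 L = 17.701 mg
nicotinic acid: 10.8 mg/L × 4.47 L = 48.276 mg
maltose: 14.8 g/L × 4.47 L = 66.156 g
gellan gum: 6.1 g/L × 4.47 L = 27.267 g
ferric ammonium citrate: 0.352 g/L × 4.47 L = 1.573 g
sodium acetate: 4.96 g/L × 4.47 L = 22.171 g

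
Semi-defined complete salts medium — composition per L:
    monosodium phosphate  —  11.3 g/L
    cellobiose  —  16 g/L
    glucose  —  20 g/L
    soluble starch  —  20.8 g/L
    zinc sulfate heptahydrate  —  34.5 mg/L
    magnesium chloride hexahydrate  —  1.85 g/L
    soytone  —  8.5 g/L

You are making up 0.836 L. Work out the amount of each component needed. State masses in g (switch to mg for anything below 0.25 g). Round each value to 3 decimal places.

Scale factor relative to 1 L: 0.836.
monosodium phosphate: 11.3 g/L × 0.836 L = 9.447 g
cellobiose: 16 g/L × 0.836 L = 13.376 g
glucose: 20 g/L × 0.836 L = 16.720 g
soluble starch: 20.8 g/L × 0.836 L = 17.389 g
zinc sulfate heptahydrate: 34.5 mg/L × 0.836 L = 28.842 mg
magnesium chloride hexahydrate: 1.85 g/L × 0.836 L = 1.547 g
soytone: 8.5 g/L × 0.836 L = 7.106 g

monosodium phosphate 9.447 g; cellobiose 13.376 g; glucose 16.720 g; soluble starch 17.389 g; zinc sulfate heptahydrate 28.842 mg; magnesium chloride hexahydrate 1.547 g; soytone 7.106 g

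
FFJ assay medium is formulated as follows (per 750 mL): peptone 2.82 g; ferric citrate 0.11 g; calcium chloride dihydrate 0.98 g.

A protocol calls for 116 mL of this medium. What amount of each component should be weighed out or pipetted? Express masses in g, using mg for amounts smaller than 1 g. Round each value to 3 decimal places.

Ratio of target to recipe volume: 116 / 750 = 0.154667.
peptone: 2.82 g × (116 mL / 750 mL) = 0.43616 g = 436.160 mg
ferric citrate: 0.11 g × (116 mL / 750 mL) = 0.0170133 g = 17.013 mg
calcium chloride dihydrate: 0.98 g × (116 mL / 750 mL) = 0.151573 g = 151.573 mg

peptone 436.160 mg; ferric citrate 17.013 mg; calcium chloride dihydrate 151.573 mg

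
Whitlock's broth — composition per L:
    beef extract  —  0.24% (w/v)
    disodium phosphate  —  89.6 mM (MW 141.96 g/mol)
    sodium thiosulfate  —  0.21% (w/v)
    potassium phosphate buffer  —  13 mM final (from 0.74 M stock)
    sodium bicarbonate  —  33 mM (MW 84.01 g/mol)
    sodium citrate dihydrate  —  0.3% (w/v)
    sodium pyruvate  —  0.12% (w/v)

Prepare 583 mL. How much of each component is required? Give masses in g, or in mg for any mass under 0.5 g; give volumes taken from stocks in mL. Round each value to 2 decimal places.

beef extract 1.40 g; disodium phosphate 7.42 g; sodium thiosulfate 1.22 g; potassium phosphate buffer 10.24 mL; sodium bicarbonate 1.62 g; sodium citrate dihydrate 1.75 g; sodium pyruvate 0.70 g

Target volume = 583 mL = 0.583 L.
beef extract: 0.24% w/v = 2.4 g/L → 2.4 × 0.583 L = 1.40 g
disodium phosphate: 89.6 mmol/L × 141.96 g/mol × 0.583 L ÷ 1000 = 7.42 g
sodium thiosulfate: 0.21% w/v = 2.1 g/L → 2.1 × 0.583 L = 1.22 g
potassium phosphate buffer: dilute stock: 13 mM × 583 mL ÷ 740 mM = 10.24 mL
sodium bicarbonate: 33 mmol/L × 84.01 g/mol × 0.583 L ÷ 1000 = 1.62 g
sodium citrate dihydrate: 0.3% w/v = 3 g/L → 3 × 0.583 L = 1.75 g
sodium pyruvate: 0.12% w/v = 1.2 g/L → 1.2 × 0.583 L = 0.70 g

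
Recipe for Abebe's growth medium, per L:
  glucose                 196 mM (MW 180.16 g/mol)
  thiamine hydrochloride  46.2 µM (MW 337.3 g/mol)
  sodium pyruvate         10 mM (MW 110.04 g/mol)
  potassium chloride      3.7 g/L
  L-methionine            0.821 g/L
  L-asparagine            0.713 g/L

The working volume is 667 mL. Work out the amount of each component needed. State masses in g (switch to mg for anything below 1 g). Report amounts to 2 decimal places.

glucose 23.55 g; thiamine hydrochloride 10.39 mg; sodium pyruvate 733.97 mg; potassium chloride 2.47 g; L-methionine 547.61 mg; L-asparagine 475.57 mg

Working volume: 667 mL = 0.667 L.
glucose: 196 mmol/L × 180.16 g/mol × 0.667 L ÷ 1000 = 23.55 g
thiamine hydrochloride: 46.2 µmol/L × 337.3 g/mol × 0.667 L ÷ 1000 = 10.39 mg
sodium pyruvate: 10 mmol/L × 110.04 mg/mmol × 0.667 L = 733.97 mg
potassium chloride: 3.7 g/L × 0.667 L = 2.47 g
L-methionine: 0.821 g/L × 0.667 L = 0.547607 g = 547.61 mg
L-asparagine: 0.713 g/L × 0.667 L = 0.475571 g = 475.57 mg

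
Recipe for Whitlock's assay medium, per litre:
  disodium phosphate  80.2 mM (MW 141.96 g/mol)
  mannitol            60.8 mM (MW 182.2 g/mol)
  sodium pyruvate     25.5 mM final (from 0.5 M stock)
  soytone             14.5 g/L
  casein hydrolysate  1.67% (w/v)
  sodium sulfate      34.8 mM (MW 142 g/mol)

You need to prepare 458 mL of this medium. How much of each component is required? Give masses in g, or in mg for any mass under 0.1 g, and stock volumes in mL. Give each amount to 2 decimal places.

disodium phosphate 5.21 g; mannitol 5.07 g; sodium pyruvate 23.36 mL; soytone 6.64 g; casein hydrolysate 7.65 g; sodium sulfate 2.26 g

Working volume: 458 mL = 0.458 L.
disodium phosphate: 80.2 mmol/L × 141.96 g/mol × 0.458 L ÷ 1000 = 5.21 g
mannitol: 60.8 mmol/L × 182.2 g/mol × 0.458 L ÷ 1000 = 5.07 g
sodium pyruvate: dilute stock: 25.5 mM × 458 mL ÷ 500 mM = 23.36 mL
soytone: 14.5 g/L × 0.458 L = 6.64 g
casein hydrolysate: 1.67 g per 100 mL × 458 mL ÷ 100 = 7.65 g
sodium sulfate: 34.8 mmol/L × 142 g/mol × 0.458 L ÷ 1000 = 2.26 g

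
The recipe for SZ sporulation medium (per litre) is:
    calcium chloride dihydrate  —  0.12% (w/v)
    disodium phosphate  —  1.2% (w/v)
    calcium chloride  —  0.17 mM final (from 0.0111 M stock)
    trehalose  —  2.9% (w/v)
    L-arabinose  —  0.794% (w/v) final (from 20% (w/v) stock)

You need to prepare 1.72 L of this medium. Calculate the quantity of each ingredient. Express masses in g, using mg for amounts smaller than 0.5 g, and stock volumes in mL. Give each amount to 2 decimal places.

calcium chloride dihydrate 2.06 g; disodium phosphate 20.64 g; calcium chloride 26.34 mL; trehalose 49.88 g; L-arabinose 68.28 mL

Scale factor relative to 1 L: 1.72.
calcium chloride dihydrate: 0.12 g per 100 mL × 1720 mL ÷ 100 = 2.06 g
disodium phosphate: 1.2% w/v = 12 g/L → 12 × 1.72 L = 20.64 g
calcium chloride: V = C2·V2/C1 = 0.17 mM × 1720 mL ÷ 11.1 mM = 26.34 mL
trehalose: 2.9 g per 100 mL × 1720 mL ÷ 100 = 49.88 g
L-arabinose: C1V1 = C2V2 → 0.794% ÷ 20% × 1720 mL = 68.28 mL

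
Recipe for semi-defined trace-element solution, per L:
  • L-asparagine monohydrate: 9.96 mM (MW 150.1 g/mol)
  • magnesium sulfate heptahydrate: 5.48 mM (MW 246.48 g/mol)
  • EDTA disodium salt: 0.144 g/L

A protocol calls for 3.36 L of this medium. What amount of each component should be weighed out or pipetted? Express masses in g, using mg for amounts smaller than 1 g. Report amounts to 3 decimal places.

Scale factor relative to 1 L: 3.36.
L-asparagine monohydrate: 9.96 mmol/L × 150.1 g/mol × 3.36 L ÷ 1000 = 5.023 g
magnesium sulfate heptahydrate: 5.48 mmol/L × 246.48 g/mol × 3.36 L ÷ 1000 = 4.538 g
EDTA disodium salt: 0.144 g/L × 3.36 L = 0.48384 g = 483.840 mg

L-asparagine monohydrate 5.023 g; magnesium sulfate heptahydrate 4.538 g; EDTA disodium salt 483.840 mg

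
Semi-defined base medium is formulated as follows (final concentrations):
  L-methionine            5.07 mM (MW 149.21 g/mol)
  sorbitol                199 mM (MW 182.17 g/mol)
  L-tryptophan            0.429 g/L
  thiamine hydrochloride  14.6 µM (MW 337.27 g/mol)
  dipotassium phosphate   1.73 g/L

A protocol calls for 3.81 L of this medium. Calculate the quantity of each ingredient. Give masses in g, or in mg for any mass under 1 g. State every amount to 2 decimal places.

L-methionine 2.88 g; sorbitol 138.12 g; L-tryptophan 1.63 g; thiamine hydrochloride 18.76 mg; dipotassium phosphate 6.59 g

Scale factor relative to 1 L: 3.81.
L-methionine: 5.07 mmol/L × 149.21 g/mol × 3.81 L ÷ 1000 = 2.88 g
sorbitol: 199 mmol/L × 182.17 g/mol × 3.81 L ÷ 1000 = 138.12 g
L-tryptophan: 0.429 g/L × 3.81 L = 1.63 g
thiamine hydrochloride: 14.6 µmol/L × 337.27 g/mol × 3.81 L ÷ 1000 = 18.76 mg
dipotassium phosphate: 1.73 g/L × 3.81 L = 6.59 g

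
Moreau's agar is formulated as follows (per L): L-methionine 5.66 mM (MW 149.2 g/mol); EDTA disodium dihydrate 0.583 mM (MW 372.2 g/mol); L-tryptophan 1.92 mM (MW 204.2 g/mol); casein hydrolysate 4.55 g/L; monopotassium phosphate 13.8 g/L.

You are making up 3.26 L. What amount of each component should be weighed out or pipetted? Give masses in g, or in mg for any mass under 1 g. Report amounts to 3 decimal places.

Working volume: 3.26 L.
L-methionine: 5.66 mmol/L × 149.2 g/mol × 3.26 L ÷ 1000 = 2.753 g
EDTA disodium dihydrate: 0.583 mmol/L × 372.2 mg/mmol × 3.26 L = 707.396 mg
L-tryptophan: 1.92 mmol/L × 204.2 g/mol × 3.26 L ÷ 1000 = 1.278 g
casein hydrolysate: 4.55 g/L × 3.26 L = 14.833 g
monopotassium phosphate: 13.8 g/L × 3.26 L = 44.988 g

L-methionine 2.753 g; EDTA disodium dihydrate 707.396 mg; L-tryptophan 1.278 g; casein hydrolysate 14.833 g; monopotassium phosphate 44.988 g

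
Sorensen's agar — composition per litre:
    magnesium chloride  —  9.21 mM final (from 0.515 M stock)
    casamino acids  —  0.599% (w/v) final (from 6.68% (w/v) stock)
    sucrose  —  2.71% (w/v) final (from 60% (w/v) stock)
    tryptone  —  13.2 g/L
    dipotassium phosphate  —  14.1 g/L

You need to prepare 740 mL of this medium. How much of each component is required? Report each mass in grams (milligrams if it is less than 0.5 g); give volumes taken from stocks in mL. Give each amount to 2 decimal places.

Scale factor relative to 1 L: 0.74.
magnesium chloride: dilute stock: 9.21 mM × 740 mL ÷ 515 mM = 13.23 mL
casamino acids: C1V1 = C2V2 → 0.599% ÷ 6.68% × 740 mL = 66.36 mL
sucrose: C1V1 = C2V2 → 2.71% ÷ 60% × 740 mL = 33.42 mL
tryptone: 13.2 g/L × 0.74 L = 9.77 g
dipotassium phosphate: 14.1 g/L × 0.74 L = 10.43 g

magnesium chloride 13.23 mL; casamino acids 66.36 mL; sucrose 33.42 mL; tryptone 9.77 g; dipotassium phosphate 10.43 g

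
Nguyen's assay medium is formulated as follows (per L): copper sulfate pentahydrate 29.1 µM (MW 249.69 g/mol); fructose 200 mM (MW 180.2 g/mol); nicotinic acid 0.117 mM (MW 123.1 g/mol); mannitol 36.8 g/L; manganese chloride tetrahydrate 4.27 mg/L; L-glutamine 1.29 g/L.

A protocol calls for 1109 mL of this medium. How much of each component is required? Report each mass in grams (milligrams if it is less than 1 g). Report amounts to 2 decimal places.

copper sulfate pentahydrate 8.06 mg; fructose 39.97 g; nicotinic acid 15.97 mg; mannitol 40.81 g; manganese chloride tetrahydrate 4.74 mg; L-glutamine 1.43 g

Scale factor relative to 1 L: 1.109.
copper sulfate pentahydrate: 29.1 µmol/L × 249.69 g/mol × 1.109 L ÷ 1000 = 8.06 mg
fructose: 200 mmol/L × 180.2 g/mol × 1.109 L ÷ 1000 = 39.97 g
nicotinic acid: 0.117 mmol/L × 123.1 mg/mmol × 1.109 L = 15.97 mg
mannitol: 36.8 g/L × 1.109 L = 40.81 g
manganese chloride tetrahydrate: 4.27 mg/L × 1.109 L = 4.74 mg
L-glutamine: 1.29 g/L × 1.109 L = 1.43 g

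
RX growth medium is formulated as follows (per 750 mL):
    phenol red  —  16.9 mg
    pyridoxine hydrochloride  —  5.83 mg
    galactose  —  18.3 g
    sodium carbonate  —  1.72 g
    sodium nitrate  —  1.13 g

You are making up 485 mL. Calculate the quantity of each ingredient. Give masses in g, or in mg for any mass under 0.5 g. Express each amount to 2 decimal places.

Scale factor = 485 mL / 750 mL = 0.646667.
phenol red: 16.9 mg × (485 mL / 750 mL) = 10.93 mg
pyridoxine hydrochloride: 5.83 mg × (485 mL / 750 mL) = 3.77 mg
galactose: 18.3 g × (485 mL / 750 mL) = 11.83 g
sodium carbonate: 1.72 g × (485 mL / 750 mL) = 1.11 g
sodium nitrate: 1.13 g × (485 mL / 750 mL) = 0.73 g

phenol red 10.93 mg; pyridoxine hydrochloride 3.77 mg; galactose 11.83 g; sodium carbonate 1.11 g; sodium nitrate 0.73 g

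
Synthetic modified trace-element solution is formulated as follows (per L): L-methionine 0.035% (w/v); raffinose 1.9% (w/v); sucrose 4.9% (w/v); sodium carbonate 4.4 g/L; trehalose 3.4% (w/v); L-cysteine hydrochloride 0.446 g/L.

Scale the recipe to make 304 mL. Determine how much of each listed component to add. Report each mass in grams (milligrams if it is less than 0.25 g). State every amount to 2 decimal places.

Target volume = 304 mL = 0.304 L.
L-methionine: 0.035% w/v = 0.35 g/L → 0.35 × 0.304 L = 0.1064 g = 106.40 mg
raffinose: 1.9 g per 100 mL × 304 mL ÷ 100 = 5.78 g
sucrose: 4.9 g per 100 mL × 304 mL ÷ 100 = 14.90 g
sodium carbonate: 4.4 g/L × 0.304 L = 1.34 g
trehalose: 3.4 g per 100 mL × 304 mL ÷ 100 = 10.34 g
L-cysteine hydrochloride: 0.446 g/L × 0.304 L = 0.135584 g = 135.58 mg

L-methionine 106.40 mg; raffinose 5.78 g; sucrose 14.90 g; sodium carbonate 1.34 g; trehalose 10.34 g; L-cysteine hydrochloride 135.58 mg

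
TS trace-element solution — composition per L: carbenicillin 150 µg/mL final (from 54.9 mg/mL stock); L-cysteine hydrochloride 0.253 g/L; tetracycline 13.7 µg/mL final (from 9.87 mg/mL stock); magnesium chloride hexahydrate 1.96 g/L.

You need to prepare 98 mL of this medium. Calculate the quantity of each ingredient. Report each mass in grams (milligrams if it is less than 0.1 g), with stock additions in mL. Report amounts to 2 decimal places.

Target volume = 98 mL = 0.098 L.
carbenicillin: C1V1 = C2V2 → 150 µg/mL × 98 mL ÷ 54900 µg/mL = 0.27 mL
L-cysteine hydrochloride: 0.253 g/L × 0.098 L = 0.024794 g = 24.79 mg
tetracycline: dilute stock: 13.7 µg/mL × 98 mL ÷ 9870 µg/mL = 0.14 mL
magnesium chloride hexahydrate: 1.96 g/L × 0.098 L = 0.19 g

carbenicillin 0.27 mL; L-cysteine hydrochloride 24.79 mg; tetracycline 0.14 mL; magnesium chloride hexahydrate 0.19 g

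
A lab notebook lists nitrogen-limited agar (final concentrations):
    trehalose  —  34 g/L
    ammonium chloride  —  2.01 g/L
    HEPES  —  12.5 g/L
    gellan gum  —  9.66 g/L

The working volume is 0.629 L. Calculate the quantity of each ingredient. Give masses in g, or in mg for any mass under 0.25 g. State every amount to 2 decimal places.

trehalose 21.39 g; ammonium chloride 1.26 g; HEPES 7.86 g; gellan gum 6.08 g

Working volume: 0.629 L.
trehalose: 34 g/L × 0.629 L = 21.39 g
ammonium chloride: 2.01 g/L × 0.629 L = 1.26 g
HEPES: 12.5 g/L × 0.629 L = 7.86 g
gellan gum: 9.66 g/L × 0.629 L = 6.08 g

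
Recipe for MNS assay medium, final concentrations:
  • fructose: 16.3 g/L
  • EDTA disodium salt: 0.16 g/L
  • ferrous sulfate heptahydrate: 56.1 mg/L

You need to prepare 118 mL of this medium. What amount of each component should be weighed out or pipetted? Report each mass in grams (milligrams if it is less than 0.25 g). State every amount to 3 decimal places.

fructose 1.923 g; EDTA disodium salt 18.880 mg; ferrous sulfate heptahydrate 6.620 mg

Target volume = 118 mL = 0.118 L.
fructose: 16.3 g/L × 0.118 L = 1.923 g
EDTA disodium salt: 0.16 g/L × 0.118 L = 0.01888 g = 18.880 mg
ferrous sulfate heptahydrate: 56.1 mg/L × 0.118 L = 6.620 mg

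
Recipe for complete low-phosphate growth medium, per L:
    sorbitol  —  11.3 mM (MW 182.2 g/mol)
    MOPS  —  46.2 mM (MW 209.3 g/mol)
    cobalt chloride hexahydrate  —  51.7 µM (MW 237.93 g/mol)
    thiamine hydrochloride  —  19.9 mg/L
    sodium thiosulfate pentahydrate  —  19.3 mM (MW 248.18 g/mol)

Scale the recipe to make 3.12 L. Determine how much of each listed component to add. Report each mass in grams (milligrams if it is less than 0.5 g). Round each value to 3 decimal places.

Scale factor relative to 1 L: 3.12.
sorbitol: 11.3 mmol/L × 182.2 g/mol × 3.12 L ÷ 1000 = 6.424 g
MOPS: 46.2 mmol/L × 209.3 g/mol × 3.12 L ÷ 1000 = 30.169 g
cobalt chloride hexahydrate: 51.7 µmol/L × 237.93 g/mol × 3.12 L ÷ 1000 = 38.379 mg
thiamine hydrochloride: 19.9 mg/L × 3.12 L = 62.088 mg
sodium thiosulfate pentahydrate: 19.3 mmol/L × 248.18 g/mol × 3.12 L ÷ 1000 = 14.944 g

sorbitol 6.424 g; MOPS 30.169 g; cobalt chloride hexahydrate 38.379 mg; thiamine hydrochloride 62.088 mg; sodium thiosulfate pentahydrate 14.944 g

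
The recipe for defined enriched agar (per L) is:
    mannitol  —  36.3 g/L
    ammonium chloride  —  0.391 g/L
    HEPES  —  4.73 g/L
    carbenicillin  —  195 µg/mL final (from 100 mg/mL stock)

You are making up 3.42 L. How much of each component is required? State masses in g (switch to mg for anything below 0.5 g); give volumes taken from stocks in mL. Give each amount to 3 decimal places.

mannitol 124.146 g; ammonium chloride 1.337 g; HEPES 16.177 g; carbenicillin 6.669 mL

Working volume: 3.42 L.
mannitol: 36.3 g/L × 3.42 L = 124.146 g
ammonium chloride: 0.391 g/L × 3.42 L = 1.337 g
HEPES: 4.73 g/L × 3.42 L = 16.177 g
carbenicillin: C1V1 = C2V2 → 195 µg/mL × 3420 mL ÷ 100000 µg/mL = 6.669 mL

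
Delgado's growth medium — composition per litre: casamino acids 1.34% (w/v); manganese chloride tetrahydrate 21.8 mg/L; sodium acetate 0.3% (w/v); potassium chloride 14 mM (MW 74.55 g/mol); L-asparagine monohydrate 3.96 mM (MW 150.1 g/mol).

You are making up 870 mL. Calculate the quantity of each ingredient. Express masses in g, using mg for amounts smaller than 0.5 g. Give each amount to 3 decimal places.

Working volume: 870 mL = 0.87 L.
casamino acids: 1.34% w/v = 13.4 g/L → 13.4 × 0.87 L = 11.658 g
manganese chloride tetrahydrate: 21.8 mg/L × 0.87 L = 18.966 mg
sodium acetate: 0.3 g per 100 mL × 870 mL ÷ 100 = 2.610 g
potassium chloride: 14 mmol/L × 74.55 g/mol × 0.87 L ÷ 1000 = 0.908 g
L-asparagine monohydrate: 3.96 mmol/L × 150.1 g/mol × 0.87 L ÷ 1000 = 0.517 g

casamino acids 11.658 g; manganese chloride tetrahydrate 18.966 mg; sodium acetate 2.610 g; potassium chloride 0.908 g; L-asparagine monohydrate 0.517 g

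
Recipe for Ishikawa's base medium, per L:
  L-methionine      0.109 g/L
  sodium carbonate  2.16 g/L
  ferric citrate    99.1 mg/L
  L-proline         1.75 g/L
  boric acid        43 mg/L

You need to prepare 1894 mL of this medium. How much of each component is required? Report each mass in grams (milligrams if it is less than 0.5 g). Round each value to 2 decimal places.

Scale factor relative to 1 L: 1.894.
L-methionine: 0.109 g/L × 1.894 L = 0.206446 g = 206.45 mg
sodium carbonate: 2.16 g/L × 1.894 L = 4.09 g
ferric citrate: 99.1 mg/L × 1.894 L = 187.70 mg
L-proline: 1.75 g/L × 1.894 L = 3.31 g
boric acid: 43 mg/L × 1.894 L = 81.44 mg

L-methionine 206.45 mg; sodium carbonate 4.09 g; ferric citrate 187.70 mg; L-proline 3.31 g; boric acid 81.44 mg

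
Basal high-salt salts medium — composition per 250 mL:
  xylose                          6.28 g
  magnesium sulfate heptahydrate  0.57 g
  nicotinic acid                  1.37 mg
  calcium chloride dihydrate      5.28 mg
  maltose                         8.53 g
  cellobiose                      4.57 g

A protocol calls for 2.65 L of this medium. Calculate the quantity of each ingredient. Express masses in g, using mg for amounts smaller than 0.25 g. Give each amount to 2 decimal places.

Ratio of target to recipe volume: 2650 / 250 = 10.6.
xylose: 6.28 g × (2650 mL / 250 mL) = 66.57 g
magnesium sulfate heptahydrate: 0.57 g × (2650 mL / 250 mL) = 6.04 g
nicotinic acid: 1.37 mg × (2650 mL / 250 mL) = 14.52 mg
calcium chloride dihydrate: 5.28 mg × (2650 mL / 250 mL) = 55.97 mg
maltose: 8.53 g × (2650 mL / 250 mL) = 90.42 g
cellobiose: 4.57 g × (2650 mL / 250 mL) = 48.44 g

xylose 66.57 g; magnesium sulfate heptahydrate 6.04 g; nicotinic acid 14.52 mg; calcium chloride dihydrate 55.97 mg; maltose 90.42 g; cellobiose 48.44 g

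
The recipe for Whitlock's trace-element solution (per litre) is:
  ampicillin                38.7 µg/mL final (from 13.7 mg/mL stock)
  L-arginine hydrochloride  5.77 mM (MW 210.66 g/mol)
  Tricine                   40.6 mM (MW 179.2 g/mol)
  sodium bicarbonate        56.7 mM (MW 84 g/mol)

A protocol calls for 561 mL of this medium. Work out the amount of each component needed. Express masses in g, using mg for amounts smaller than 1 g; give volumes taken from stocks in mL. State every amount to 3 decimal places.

Working volume: 561 mL = 0.561 L.
ampicillin: C1V1 = C2V2 → 38.7 µg/mL × 561 mL ÷ 13700 µg/mL = 1.585 mL
L-arginine hydrochloride: 5.77 mmol/L × 210.66 mg/mmol × 0.561 L = 681.900 mg
Tricine: 40.6 mmol/L × 179.2 g/mol × 0.561 L ÷ 1000 = 4.082 g
sodium bicarbonate: 56.7 mmol/L × 84 g/mol × 0.561 L ÷ 1000 = 2.672 g

ampicillin 1.585 mL; L-arginine hydrochloride 681.900 mg; Tricine 4.082 g; sodium bicarbonate 2.672 g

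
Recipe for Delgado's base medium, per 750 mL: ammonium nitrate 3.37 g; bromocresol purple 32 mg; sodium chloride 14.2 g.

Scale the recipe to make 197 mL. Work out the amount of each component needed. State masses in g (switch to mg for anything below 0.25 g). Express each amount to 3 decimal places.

ammonium nitrate 0.885 g; bromocresol purple 8.405 mg; sodium chloride 3.730 g

Ratio of target to recipe volume: 197 / 750 = 0.262667.
ammonium nitrate: 3.37 g × (197 mL / 750 mL) = 0.885 g
bromocresol purple: 32 mg × (197 mL / 750 mL) = 8.405 mg
sodium chloride: 14.2 g × (197 mL / 750 mL) = 3.730 g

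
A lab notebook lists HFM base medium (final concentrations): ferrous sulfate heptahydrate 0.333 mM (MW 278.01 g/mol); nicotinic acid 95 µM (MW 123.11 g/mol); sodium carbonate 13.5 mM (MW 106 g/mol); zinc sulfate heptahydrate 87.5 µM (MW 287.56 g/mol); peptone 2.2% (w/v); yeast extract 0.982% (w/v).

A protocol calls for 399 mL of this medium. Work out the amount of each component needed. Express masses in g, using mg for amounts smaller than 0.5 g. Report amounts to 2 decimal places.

ferrous sulfate heptahydrate 36.94 mg; nicotinic acid 4.67 mg; sodium carbonate 0.57 g; zinc sulfate heptahydrate 10.04 mg; peptone 8.78 g; yeast extract 3.92 g

Target volume = 399 mL = 0.399 L.
ferrous sulfate heptahydrate: 0.333 mmol/L × 278.01 mg/mmol × 0.399 L = 36.94 mg
nicotinic acid: 95 µmol/L × 123.11 g/mol × 0.399 L ÷ 1000 = 4.67 mg
sodium carbonate: 13.5 mmol/L × 106 g/mol × 0.399 L ÷ 1000 = 0.57 g
zinc sulfate heptahydrate: 87.5 µmol/L × 287.56 g/mol × 0.399 L ÷ 1000 = 10.04 mg
peptone: 2.2 g per 100 mL × 399 mL ÷ 100 = 8.78 g
yeast extract: 0.982% w/v = 9.82 g/L → 9.82 × 0.399 L = 3.92 g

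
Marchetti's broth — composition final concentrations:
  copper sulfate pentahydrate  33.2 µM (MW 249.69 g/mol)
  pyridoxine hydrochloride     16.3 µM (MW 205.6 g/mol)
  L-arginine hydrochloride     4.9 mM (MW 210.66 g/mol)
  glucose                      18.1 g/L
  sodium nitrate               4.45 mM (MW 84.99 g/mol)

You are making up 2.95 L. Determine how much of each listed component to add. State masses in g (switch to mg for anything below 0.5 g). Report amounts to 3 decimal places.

Working volume: 2.95 L.
copper sulfate pentahydrate: 33.2 µmol/L × 249.69 g/mol × 2.95 L ÷ 1000 = 24.455 mg
pyridoxine hydrochloride: 16.3 µmol/L × 205.6 g/mol × 2.95 L ÷ 1000 = 9.886 mg
L-arginine hydrochloride: 4.9 mmol/L × 210.66 g/mol × 2.95 L ÷ 1000 = 3.045 g
glucose: 18.1 g/L × 2.95 L = 53.395 g
sodium nitrate: 4.45 mmol/L × 84.99 g/mol × 2.95 L ÷ 1000 = 1.116 g

copper sulfate pentahydrate 24.455 mg; pyridoxine hydrochloride 9.886 mg; L-arginine hydrochloride 3.045 g; glucose 53.395 g; sodium nitrate 1.116 g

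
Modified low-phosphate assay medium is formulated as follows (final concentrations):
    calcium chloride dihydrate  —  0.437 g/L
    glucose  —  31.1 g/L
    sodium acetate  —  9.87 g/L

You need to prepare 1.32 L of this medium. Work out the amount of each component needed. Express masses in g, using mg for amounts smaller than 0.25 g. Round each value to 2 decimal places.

Scale factor relative to 1 L: 1.32.
calcium chloride dihydrate: 0.437 g/L × 1.32 L = 0.58 g
glucose: 31.1 g/L × 1.32 L = 41.05 g
sodium acetate: 9.87 g/L × 1.32 L = 13.03 g

calcium chloride dihydrate 0.58 g; glucose 41.05 g; sodium acetate 13.03 g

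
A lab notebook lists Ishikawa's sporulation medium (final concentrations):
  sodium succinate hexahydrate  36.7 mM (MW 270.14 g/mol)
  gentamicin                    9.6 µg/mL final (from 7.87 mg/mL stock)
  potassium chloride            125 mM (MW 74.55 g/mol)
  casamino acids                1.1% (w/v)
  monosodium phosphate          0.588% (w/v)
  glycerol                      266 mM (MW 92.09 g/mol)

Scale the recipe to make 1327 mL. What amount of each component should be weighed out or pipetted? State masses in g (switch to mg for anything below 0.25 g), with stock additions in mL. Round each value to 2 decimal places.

sodium succinate hexahydrate 13.16 g; gentamicin 1.62 mL; potassium chloride 12.37 g; casamino acids 14.60 g; monosodium phosphate 7.80 g; glycerol 32.51 g

Scale factor relative to 1 L: 1.327.
sodium succinate hexahydrate: 36.7 mmol/L × 270.14 g/mol × 1.327 L ÷ 1000 = 13.16 g
gentamicin: C1V1 = C2V2 → 9.6 µg/mL × 1327 mL ÷ 7870 µg/mL = 1.62 mL
potassium chloride: 125 mmol/L × 74.55 g/mol × 1.327 L ÷ 1000 = 12.37 g
casamino acids: 1.1% w/v = 11 g/L → 11 × 1.327 L = 14.60 g
monosodium phosphate: 0.588% w/v = 5.88 g/L → 5.88 × 1.327 L = 7.80 g
glycerol: 266 mmol/L × 92.09 g/mol × 1.327 L ÷ 1000 = 32.51 g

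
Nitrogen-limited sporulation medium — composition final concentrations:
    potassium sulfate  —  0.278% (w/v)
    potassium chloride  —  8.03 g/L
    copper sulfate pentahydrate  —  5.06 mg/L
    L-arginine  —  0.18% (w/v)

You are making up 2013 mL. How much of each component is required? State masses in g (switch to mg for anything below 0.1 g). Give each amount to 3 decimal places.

potassium sulfate 5.596 g; potassium chloride 16.164 g; copper sulfate pentahydrate 10.186 mg; L-arginine 3.623 g

Scale factor relative to 1 L: 2.013.
potassium sulfate: 0.278 g per 100 mL × 2013 mL ÷ 100 = 5.596 g
potassium chloride: 8.03 g/L × 2.013 L = 16.164 g
copper sulfate pentahydrate: 5.06 mg/L × 2.013 L = 10.186 mg
L-arginine: 0.18% w/v = 1.8 g/L → 1.8 × 2.013 L = 3.623 g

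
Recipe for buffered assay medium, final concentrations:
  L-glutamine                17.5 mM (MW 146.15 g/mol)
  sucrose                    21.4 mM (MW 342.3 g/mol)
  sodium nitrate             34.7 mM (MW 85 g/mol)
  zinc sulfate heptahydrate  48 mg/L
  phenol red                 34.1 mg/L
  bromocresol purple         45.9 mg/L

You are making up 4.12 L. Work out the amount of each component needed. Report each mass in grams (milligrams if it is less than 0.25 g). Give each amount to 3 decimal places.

L-glutamine 10.537 g; sucrose 30.180 g; sodium nitrate 12.152 g; zinc sulfate heptahydrate 197.760 mg; phenol red 140.492 mg; bromocresol purple 189.108 mg

Scale factor relative to 1 L: 4.12.
L-glutamine: 17.5 mmol/L × 146.15 g/mol × 4.12 L ÷ 1000 = 10.537 g
sucrose: 21.4 mmol/L × 342.3 g/mol × 4.12 L ÷ 1000 = 30.180 g
sodium nitrate: 34.7 mmol/L × 85 g/mol × 4.12 L ÷ 1000 = 12.152 g
zinc sulfate heptahydrate: 48 mg/L × 4.12 L = 197.760 mg
phenol red: 34.1 mg/L × 4.12 L = 140.492 mg
bromocresol purple: 45.9 mg/L × 4.12 L = 189.108 mg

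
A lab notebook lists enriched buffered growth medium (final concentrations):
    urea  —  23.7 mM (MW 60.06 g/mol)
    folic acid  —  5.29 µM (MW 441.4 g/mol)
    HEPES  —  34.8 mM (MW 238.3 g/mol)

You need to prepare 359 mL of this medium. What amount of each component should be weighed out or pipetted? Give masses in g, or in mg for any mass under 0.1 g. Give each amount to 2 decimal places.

urea 0.51 g; folic acid 0.84 mg; HEPES 2.98 g

Scale factor relative to 1 L: 0.359.
urea: 23.7 mmol/L × 60.06 g/mol × 0.359 L ÷ 1000 = 0.51 g
folic acid: 5.29 µmol/L × 441.4 g/mol × 0.359 L ÷ 1000 = 0.84 mg
HEPES: 34.8 mmol/L × 238.3 g/mol × 0.359 L ÷ 1000 = 2.98 g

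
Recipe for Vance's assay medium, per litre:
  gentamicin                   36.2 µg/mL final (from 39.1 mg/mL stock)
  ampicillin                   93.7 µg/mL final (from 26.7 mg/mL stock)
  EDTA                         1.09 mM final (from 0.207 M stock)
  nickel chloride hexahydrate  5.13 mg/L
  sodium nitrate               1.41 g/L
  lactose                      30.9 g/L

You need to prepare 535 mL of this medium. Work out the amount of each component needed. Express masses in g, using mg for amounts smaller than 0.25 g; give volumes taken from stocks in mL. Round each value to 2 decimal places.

Working volume: 535 mL = 0.535 L.
gentamicin: C1V1 = C2V2 → 36.2 µg/mL × 535 mL ÷ 39100 µg/mL = 0.50 mL
ampicillin: V = C2·V2/C1 = 93.7 µg/mL × 535 mL ÷ 26700 µg/mL = 1.88 mL
EDTA: V = C2·V2/C1 = 1.09 mM × 535 mL ÷ 207 mM = 2.82 mL
nickel chloride hexahydrate: 5.13 mg/L × 0.535 L = 2.74 mg
sodium nitrate: 1.41 g/L × 0.535 L = 0.75 g
lactose: 30.9 g/L × 0.535 L = 16.53 g

gentamicin 0.50 mL; ampicillin 1.88 mL; EDTA 2.82 mL; nickel chloride hexahydrate 2.74 mg; sodium nitrate 0.75 g; lactose 16.53 g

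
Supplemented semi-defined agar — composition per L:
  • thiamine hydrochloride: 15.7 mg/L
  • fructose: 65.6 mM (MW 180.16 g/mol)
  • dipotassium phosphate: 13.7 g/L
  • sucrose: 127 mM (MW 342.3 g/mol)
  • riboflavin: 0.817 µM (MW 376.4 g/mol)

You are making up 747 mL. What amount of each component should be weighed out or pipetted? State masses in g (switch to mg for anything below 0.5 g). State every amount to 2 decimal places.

Working volume: 747 mL = 0.747 L.
thiamine hydrochloride: 15.7 mg/L × 0.747 L = 11.73 mg
fructose: 65.6 mmol/L × 180.16 g/mol × 0.747 L ÷ 1000 = 8.83 g
dipotassium phosphate: 13.7 g/L × 0.747 L = 10.23 g
sucrose: 127 mmol/L × 342.3 g/mol × 0.747 L ÷ 1000 = 32.47 g
riboflavin: 0.817 µmol/L × 376.4 g/mol × 0.747 L ÷ 1000 = 0.23 mg

thiamine hydrochloride 11.73 mg; fructose 8.83 g; dipotassium phosphate 10.23 g; sucrose 32.47 g; riboflavin 0.23 mg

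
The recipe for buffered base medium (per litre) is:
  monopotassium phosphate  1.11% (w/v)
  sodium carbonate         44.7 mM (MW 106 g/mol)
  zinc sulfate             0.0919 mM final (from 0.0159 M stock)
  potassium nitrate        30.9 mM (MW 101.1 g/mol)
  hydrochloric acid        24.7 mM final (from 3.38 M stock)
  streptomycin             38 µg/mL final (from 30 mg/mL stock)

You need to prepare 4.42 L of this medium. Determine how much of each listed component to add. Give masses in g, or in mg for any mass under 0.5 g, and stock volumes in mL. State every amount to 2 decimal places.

Scale factor relative to 1 L: 4.42.
monopotassium phosphate: 1.11 g per 100 mL × 4420 mL ÷ 100 = 49.06 g
sodium carbonate: 44.7 mmol/L × 106 g/mol × 4.42 L ÷ 1000 = 20.94 g
zinc sulfate: C1V1 = C2V2 → 0.0919 mM × 4420 mL ÷ 15.9 mM = 25.55 mL
potassium nitrate: 30.9 mmol/L × 101.1 g/mol × 4.42 L ÷ 1000 = 13.81 g
hydrochloric acid: dilute stock: 24.7 mM × 4420 mL ÷ 3380 mM = 32.30 mL
streptomycin: V = C2·V2/C1 = 38 µg/mL × 4420 mL ÷ 30000 µg/mL = 5.60 mL

monopotassium phosphate 49.06 g; sodium carbonate 20.94 g; zinc sulfate 25.55 mL; potassium nitrate 13.81 g; hydrochloric acid 32.30 mL; streptomycin 5.60 mL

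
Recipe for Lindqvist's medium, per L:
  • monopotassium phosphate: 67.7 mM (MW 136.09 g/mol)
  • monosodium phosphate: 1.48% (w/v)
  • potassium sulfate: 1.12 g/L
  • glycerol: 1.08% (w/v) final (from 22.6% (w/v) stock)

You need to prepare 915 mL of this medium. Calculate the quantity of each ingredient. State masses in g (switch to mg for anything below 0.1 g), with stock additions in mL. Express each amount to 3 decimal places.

monopotassium phosphate 8.430 g; monosodium phosphate 13.542 g; potassium sulfate 1.025 g; glycerol 43.726 mL

Working volume: 915 mL = 0.915 L.
monopotassium phosphate: 67.7 mmol/L × 136.09 g/mol × 0.915 L ÷ 1000 = 8.430 g
monosodium phosphate: 1.48 g per 100 mL × 915 mL ÷ 100 = 13.542 g
potassium sulfate: 1.12 g/L × 0.915 L = 1.025 g
glycerol: V = C2·V2/C1 = 1.08% ÷ 22.6% × 915 mL = 43.726 mL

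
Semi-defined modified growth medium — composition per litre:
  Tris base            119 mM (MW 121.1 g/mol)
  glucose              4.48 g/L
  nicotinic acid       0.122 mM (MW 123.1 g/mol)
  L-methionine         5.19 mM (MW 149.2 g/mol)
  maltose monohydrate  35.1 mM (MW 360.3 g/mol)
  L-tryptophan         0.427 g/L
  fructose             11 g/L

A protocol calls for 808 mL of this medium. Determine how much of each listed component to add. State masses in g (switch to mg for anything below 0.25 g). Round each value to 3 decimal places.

Tris base 11.644 g; glucose 3.620 g; nicotinic acid 12.135 mg; L-methionine 0.626 g; maltose monohydrate 10.218 g; L-tryptophan 0.345 g; fructose 8.888 g

Working volume: 808 mL = 0.808 L.
Tris base: 119 mmol/L × 121.1 g/mol × 0.808 L ÷ 1000 = 11.644 g
glucose: 4.48 g/L × 0.808 L = 3.620 g
nicotinic acid: 0.122 mmol/L × 123.1 mg/mmol × 0.808 L = 12.135 mg
L-methionine: 5.19 mmol/L × 149.2 g/mol × 0.808 L ÷ 1000 = 0.626 g
maltose monohydrate: 35.1 mmol/L × 360.3 g/mol × 0.808 L ÷ 1000 = 10.218 g
L-tryptophan: 0.427 g/L × 0.808 L = 0.345 g
fructose: 11 g/L × 0.808 L = 8.888 g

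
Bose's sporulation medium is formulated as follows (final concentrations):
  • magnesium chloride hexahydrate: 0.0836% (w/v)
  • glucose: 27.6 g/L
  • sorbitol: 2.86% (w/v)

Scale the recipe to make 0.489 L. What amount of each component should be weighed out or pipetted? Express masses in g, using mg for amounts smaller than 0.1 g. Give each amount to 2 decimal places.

magnesium chloride hexahydrate 0.41 g; glucose 13.50 g; sorbitol 13.99 g

Scale factor relative to 1 L: 0.489.
magnesium chloride hexahydrate: 0.0836% w/v = 0.836 g/L → 0.836 × 0.489 L = 0.41 g
glucose: 27.6 g/L × 0.489 L = 13.50 g
sorbitol: 2.86% w/v = 28.6 g/L → 28.6 × 0.489 L = 13.99 g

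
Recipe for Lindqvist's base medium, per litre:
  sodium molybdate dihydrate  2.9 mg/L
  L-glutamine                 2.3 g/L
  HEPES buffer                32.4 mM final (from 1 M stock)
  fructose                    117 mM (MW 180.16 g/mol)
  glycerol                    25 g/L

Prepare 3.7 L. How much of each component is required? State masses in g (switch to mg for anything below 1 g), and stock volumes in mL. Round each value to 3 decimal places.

sodium molybdate dihydrate 10.730 mg; L-glutamine 8.510 g; HEPES buffer 119.880 mL; fructose 77.991 g; glycerol 92.500 g

Scale factor relative to 1 L: 3.7.
sodium molybdate dihydrate: 2.9 mg/L × 3.7 L = 10.730 mg
L-glutamine: 2.3 g/L × 3.7 L = 8.510 g
HEPES buffer: C1V1 = C2V2 → 32.4 mM × 3700 mL ÷ 1000 mM = 119.880 mL
fructose: 117 mmol/L × 180.16 g/mol × 3.7 L ÷ 1000 = 77.991 g
glycerol: 25 g/L × 3.7 L = 92.500 g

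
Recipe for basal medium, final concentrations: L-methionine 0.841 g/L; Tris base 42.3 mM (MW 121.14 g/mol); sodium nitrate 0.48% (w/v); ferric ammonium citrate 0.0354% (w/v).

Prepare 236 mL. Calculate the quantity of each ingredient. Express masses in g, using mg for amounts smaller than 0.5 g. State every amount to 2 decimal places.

L-methionine 198.48 mg; Tris base 1.21 g; sodium nitrate 1.13 g; ferric ammonium citrate 83.54 mg

Scale factor relative to 1 L: 0.236.
L-methionine: 0.841 g/L × 0.236 L = 0.198476 g = 198.48 mg
Tris base: 42.3 mmol/L × 121.14 g/mol × 0.236 L ÷ 1000 = 1.21 g
sodium nitrate: 0.48% w/v = 4.8 g/L → 4.8 × 0.236 L = 1.13 g
ferric ammonium citrate: 0.0354% w/v = 0.354 g/L → 0.354 × 0.236 L = 0.083544 g = 83.54 mg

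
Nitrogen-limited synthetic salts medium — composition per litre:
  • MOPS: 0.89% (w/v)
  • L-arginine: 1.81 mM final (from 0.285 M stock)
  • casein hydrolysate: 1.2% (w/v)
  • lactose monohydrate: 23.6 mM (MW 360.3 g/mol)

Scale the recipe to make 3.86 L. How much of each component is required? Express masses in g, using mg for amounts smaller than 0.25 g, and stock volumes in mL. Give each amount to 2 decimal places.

Working volume: 3.86 L.
MOPS: 0.89% w/v = 8.9 g/L → 8.9 × 3.86 L = 34.35 g
L-arginine: C1V1 = C2V2 → 1.81 mM × 3860 mL ÷ 285 mM = 24.51 mL
casein hydrolysate: 1.2% w/v = 12 g/L → 12 × 3.86 L = 46.32 g
lactose monohydrate: 23.6 mmol/L × 360.3 g/mol × 3.86 L ÷ 1000 = 32.82 g

MOPS 34.35 g; L-arginine 24.51 mL; casein hydrolysate 46.32 g; lactose monohydrate 32.82 g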